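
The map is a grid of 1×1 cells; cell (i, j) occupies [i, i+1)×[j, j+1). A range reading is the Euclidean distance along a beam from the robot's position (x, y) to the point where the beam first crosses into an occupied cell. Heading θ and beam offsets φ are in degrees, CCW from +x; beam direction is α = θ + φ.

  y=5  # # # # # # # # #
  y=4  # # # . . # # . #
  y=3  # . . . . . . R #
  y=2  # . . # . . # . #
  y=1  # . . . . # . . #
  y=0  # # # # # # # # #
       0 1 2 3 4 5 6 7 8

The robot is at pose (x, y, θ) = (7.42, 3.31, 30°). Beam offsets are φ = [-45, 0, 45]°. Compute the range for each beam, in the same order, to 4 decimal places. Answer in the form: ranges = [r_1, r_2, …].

ranges = [0.6005, 0.6697, 1.7496]

beam 1: φ=-45°, α=345°
  d=(0.9659,-0.2588)  start (7,3)  tX=0.6005 tY=1.1977  stride 1/|dx|=1.0353 1/|dy|=3.8637
    cross x-line → (8,3), t=0.6005 (wall)
  → r_1 = 0.6005
beam 2: φ=0°, α=30°
  d=(0.8660,0.5000)  start (7,3)  tX=0.6697 tY=1.3800  stride 1/|dx|=1.1547 1/|dy|=2.0000
    cross x-line → (8,3), t=0.6697 (wall)
  → r_2 = 0.6697
beam 3: φ=45°, α=75°
  d=(0.2588,0.9659)  start (7,3)  tX=2.2409 tY=0.7143  stride 1/|dx|=3.8637 1/|dy|=1.0353
    cross y-line → (7,4), t=0.7143
    cross y-line → (7,5), t=1.7496 (wall)
  → r_3 = 1.7496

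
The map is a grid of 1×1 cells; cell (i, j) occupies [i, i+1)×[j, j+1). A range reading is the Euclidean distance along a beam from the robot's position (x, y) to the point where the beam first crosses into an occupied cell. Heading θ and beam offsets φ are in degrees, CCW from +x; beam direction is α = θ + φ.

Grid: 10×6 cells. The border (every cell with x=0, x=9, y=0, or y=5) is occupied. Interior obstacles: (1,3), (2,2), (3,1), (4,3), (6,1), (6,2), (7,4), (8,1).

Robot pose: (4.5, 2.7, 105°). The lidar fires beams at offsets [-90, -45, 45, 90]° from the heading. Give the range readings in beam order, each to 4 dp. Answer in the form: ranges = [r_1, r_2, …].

ranges = [4.6587, 0.3464, 4.0415, 1.5529]

beam 1: φ=-90°, α=15°
  d=(0.9659,0.2588)  start (4,2)  tX=0.5176 tY=1.1591  stride 1/|dx|=1.0353 1/|dy|=3.8637
    cross x-line → (5,2), t=0.5176
    cross y-line → (5,3), t=1.1591
    cross x-line → (6,3), t=1.5529
    cross x-line → (7,3), t=2.5882
    cross x-line → (8,3), t=3.6235
    cross x-line → (9,3), t=4.6587 (wall)
  → r_1 = 4.6587
beam 2: φ=-45°, α=60°
  d=(0.5000,0.8660)  start (4,2)  tX=1.0000 tY=0.3464  stride 1/|dx|=2.0000 1/|dy|=1.1547
    cross y-line → (4,3), t=0.3464 (wall)
  → r_2 = 0.3464
beam 3: φ=45°, α=150°
  d=(-0.8660,0.5000)  start (4,2)  tX=0.5774 tY=0.6000  stride 1/|dx|=1.1547 1/|dy|=2.0000
    cross x-line → (3,2), t=0.5774
    cross y-line → (3,3), t=0.6000
    cross x-line → (2,3), t=1.7321
    cross y-line → (2,4), t=2.6000
    cross x-line → (1,4), t=2.8868
    cross x-line → (0,4), t=4.0415 (wall)
  → r_3 = 4.0415
beam 4: φ=90°, α=195°
  d=(-0.9659,-0.2588)  start (4,2)  tX=0.5176 tY=2.7046  stride 1/|dx|=1.0353 1/|dy|=3.8637
    cross x-line → (3,2), t=0.5176
    cross x-line → (2,2), t=1.5529 (wall)
  → r_4 = 1.5529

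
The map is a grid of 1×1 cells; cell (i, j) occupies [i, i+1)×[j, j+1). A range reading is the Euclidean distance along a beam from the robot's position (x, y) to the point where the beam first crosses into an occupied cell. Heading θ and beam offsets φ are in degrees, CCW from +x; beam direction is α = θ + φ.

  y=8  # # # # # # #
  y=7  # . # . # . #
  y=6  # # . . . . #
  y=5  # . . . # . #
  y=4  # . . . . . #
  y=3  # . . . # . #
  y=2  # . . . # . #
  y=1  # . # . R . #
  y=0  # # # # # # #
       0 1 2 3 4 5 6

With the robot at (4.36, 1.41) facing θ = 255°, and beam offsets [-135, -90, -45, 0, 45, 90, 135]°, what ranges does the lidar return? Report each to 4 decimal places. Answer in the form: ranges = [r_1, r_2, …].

ranges = [0.6813, 1.4080, 0.8200, 0.4245, 0.4734, 1.5841, 1.8937]

beam 1: φ=-135°, α=120°
  d=(-0.5000,0.8660)  start (4,1)  tX=0.7200 tY=0.6813  stride 1/|dx|=2.0000 1/|dy|=1.1547
    cross y-line → (4,2), t=0.6813 (wall)
  → r_1 = 0.6813
beam 2: φ=-90°, α=165°
  d=(-0.9659,0.2588)  start (4,1)  tX=0.3727 tY=2.2796  stride 1/|dx|=1.0353 1/|dy|=3.8637
    cross x-line → (3,1), t=0.3727
    cross x-line → (2,1), t=1.4080 (wall)
  → r_2 = 1.4080
beam 3: φ=-45°, α=210°
  d=(-0.8660,-0.5000)  start (4,1)  tX=0.4157 tY=0.8200  stride 1/|dx|=1.1547 1/|dy|=2.0000
    cross x-line → (3,1), t=0.4157
    cross y-line → (3,0), t=0.8200 (wall)
  → r_3 = 0.8200
beam 4: φ=0°, α=255°
  d=(-0.2588,-0.9659)  start (4,1)  tX=1.3909 tY=0.4245  stride 1/|dx|=3.8637 1/|dy|=1.0353
    cross y-line → (4,0), t=0.4245 (wall)
  → r_4 = 0.4245
beam 5: φ=45°, α=300°
  d=(0.5000,-0.8660)  start (4,1)  tX=1.2800 tY=0.4734  stride 1/|dx|=2.0000 1/|dy|=1.1547
    cross y-line → (4,0), t=0.4734 (wall)
  → r_5 = 0.4734
beam 6: φ=90°, α=345°
  d=(0.9659,-0.2588)  start (4,1)  tX=0.6626 tY=1.5841  stride 1/|dx|=1.0353 1/|dy|=3.8637
    cross x-line → (5,1), t=0.6626
    cross y-line → (5,0), t=1.5841 (wall)
  → r_6 = 1.5841
beam 7: φ=135°, α=30°
  d=(0.8660,0.5000)  start (4,1)  tX=0.7390 tY=1.1800  stride 1/|dx|=1.1547 1/|dy|=2.0000
    cross x-line → (5,1), t=0.7390
    cross y-line → (5,2), t=1.1800
    cross x-line → (6,2), t=1.8937 (wall)
  → r_7 = 1.8937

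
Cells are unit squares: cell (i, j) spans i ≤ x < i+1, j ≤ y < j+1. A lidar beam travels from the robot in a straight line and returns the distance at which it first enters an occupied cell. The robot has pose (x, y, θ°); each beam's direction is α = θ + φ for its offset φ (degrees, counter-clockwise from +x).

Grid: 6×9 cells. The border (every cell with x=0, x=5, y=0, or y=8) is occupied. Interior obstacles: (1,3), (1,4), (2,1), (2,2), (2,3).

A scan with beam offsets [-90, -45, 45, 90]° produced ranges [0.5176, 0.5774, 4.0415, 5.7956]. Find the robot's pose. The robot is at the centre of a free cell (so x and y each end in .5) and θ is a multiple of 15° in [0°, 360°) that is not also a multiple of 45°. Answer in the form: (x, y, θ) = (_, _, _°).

(x, y, θ) = (4.5, 7.5, 165°)

Candidates: 23 free-cell centres × 16 headings = 368 poses. Raycast each; keep the one whose scan matches to 4 dp.
  (3.5, 3.5, 210°): beam 1 = 5.0000 ≠ 0.5176 ✗
  (4.5, 3.5, 165°): beam 1 = 1.9319 ≠ 0.5176 ✗
  (4.5, 1.5, 120°): beam 1 = 0.5774 ≠ 0.5176 ✗
  (3.5, 1.5, 60°): beam 1 = 1.0000 ≠ 0.5176 ✗
  (1.5, 1.5, 330°): beam 1 = 0.5774 ≠ 0.5176 ✗
  …
  (4.5, 7.5, 165°): r_1=0.5176, r_2=0.5774, r_3=4.0415, r_4=5.7956 — all match ✓
Only this pose fits every beam.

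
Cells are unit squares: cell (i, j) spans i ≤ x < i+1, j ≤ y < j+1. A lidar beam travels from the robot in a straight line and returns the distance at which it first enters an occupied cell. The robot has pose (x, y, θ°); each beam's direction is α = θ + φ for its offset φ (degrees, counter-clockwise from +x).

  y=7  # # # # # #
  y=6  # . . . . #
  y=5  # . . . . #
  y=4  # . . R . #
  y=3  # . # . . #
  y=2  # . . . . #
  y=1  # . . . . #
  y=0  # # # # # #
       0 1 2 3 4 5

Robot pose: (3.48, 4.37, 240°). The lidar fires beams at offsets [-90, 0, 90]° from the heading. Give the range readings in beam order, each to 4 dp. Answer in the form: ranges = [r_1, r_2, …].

ranges = [2.8637, 0.9600, 1.7551]

beam 1: φ=-90°, α=150°
  cosα=-0.8660 sinα=0.5000 | (3,4) | tMaxX 0.5543 tMaxY 1.2600 | tΔX 1.1547 tΔY 2.0000
    t=0.5543 [x] (2,4)
    t=1.2600 [y] (2,5)
    t=1.7090 [x] (1,5)
    t=2.8637 [x] (0,5) — stop
  → r_1 = 2.8637
beam 2: φ=0°, α=240°
  cosα=-0.5000 sinα=-0.8660 | (3,4) | tMaxX 0.9600 tMaxY 0.4272 | tΔX 2.0000 tΔY 1.1547
    t=0.4272 [y] (3,3)
    t=0.9600 [x] (2,3) — stop
  → r_2 = 0.9600
beam 3: φ=90°, α=330°
  cosα=0.8660 sinα=-0.5000 | (3,4) | tMaxX 0.6004 tMaxY 0.7400 | tΔX 1.1547 tΔY 2.0000
    t=0.6004 [x] (4,4)
    t=0.7400 [y] (4,3)
    t=1.7551 [x] (5,3) — stop
  → r_3 = 1.7551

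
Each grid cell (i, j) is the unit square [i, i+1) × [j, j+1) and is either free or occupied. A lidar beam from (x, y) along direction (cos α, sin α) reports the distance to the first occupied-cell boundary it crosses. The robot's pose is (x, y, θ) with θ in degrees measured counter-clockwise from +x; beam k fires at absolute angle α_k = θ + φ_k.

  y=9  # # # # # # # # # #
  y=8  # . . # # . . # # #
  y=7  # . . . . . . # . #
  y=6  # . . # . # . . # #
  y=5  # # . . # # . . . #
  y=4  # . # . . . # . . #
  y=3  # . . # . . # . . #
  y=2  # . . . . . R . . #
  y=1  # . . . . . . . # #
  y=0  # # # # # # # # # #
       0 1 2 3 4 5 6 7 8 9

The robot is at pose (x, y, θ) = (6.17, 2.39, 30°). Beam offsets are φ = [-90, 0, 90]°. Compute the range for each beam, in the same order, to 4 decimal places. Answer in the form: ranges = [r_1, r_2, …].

beam 1: φ=-90°, α=300°
  dir = (cos 300°, sin 300°) = (0.5000, -0.8660); from cell (6,2)
  next x-line at t=1.6600, next y-line at t=0.4503; Δt_x=2.0000, Δt_y=1.1547
    y: enter (6,1) at t=0.4503
    y: enter (6,0) at t=1.6050 ← occupied
  → r_1 = 1.6050
beam 2: φ=0°, α=30°
  dir = (cos 30°, sin 30°) = (0.8660, 0.5000); from cell (6,2)
  next x-line at t=0.9584, next y-line at t=1.2200; Δt_x=1.1547, Δt_y=2.0000
    x: enter (7,2) at t=0.9584
    y: enter (7,3) at t=1.2200
    x: enter (8,3) at t=2.1131
    y: enter (8,4) at t=3.2200
    x: enter (9,4) at t=3.2678 ← occupied
  → r_2 = 3.2678
beam 3: φ=90°, α=120°
  dir = (cos 120°, sin 120°) = (-0.5000, 0.8660); from cell (6,2)
  next x-line at t=0.3400, next y-line at t=0.7044; Δt_x=2.0000, Δt_y=1.1547
    x: enter (5,2) at t=0.3400
    y: enter (5,3) at t=0.7044
    y: enter (5,4) at t=1.8591
    x: enter (4,4) at t=2.3400
    y: enter (4,5) at t=3.0138 ← occupied
  → r_3 = 3.0138

ranges = [1.6050, 3.2678, 3.0138]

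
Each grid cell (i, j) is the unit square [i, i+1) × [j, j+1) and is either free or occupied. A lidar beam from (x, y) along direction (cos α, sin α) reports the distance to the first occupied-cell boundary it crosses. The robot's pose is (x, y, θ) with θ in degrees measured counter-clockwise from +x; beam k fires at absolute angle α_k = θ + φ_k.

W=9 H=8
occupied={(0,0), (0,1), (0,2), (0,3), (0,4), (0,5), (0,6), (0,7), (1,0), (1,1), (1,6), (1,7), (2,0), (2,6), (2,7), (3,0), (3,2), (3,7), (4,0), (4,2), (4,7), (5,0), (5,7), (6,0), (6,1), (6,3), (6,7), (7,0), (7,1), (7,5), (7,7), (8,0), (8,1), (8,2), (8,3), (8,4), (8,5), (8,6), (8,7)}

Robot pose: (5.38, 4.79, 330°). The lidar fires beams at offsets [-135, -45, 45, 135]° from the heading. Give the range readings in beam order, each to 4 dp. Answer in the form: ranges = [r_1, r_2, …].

ranges = [4.5345, 2.8884, 1.6771, 2.2880]

beam 1: φ=-135°, α=195°
  direction (-0.9659, -0.2588); cell (5,4); t to first gridline: x 0.3934, y 3.0523 (then +1.0353 / +3.8637)
    (4,4) via x @ 0.3934
    (3,4) via x @ 1.4287
    (2,4) via x @ 2.4640
    (2,3) via y @ 3.0523
    (1,3) via x @ 3.4992
    (0,3) via x @ 4.5345  # hit
  → r_1 = 4.5345
beam 2: φ=-45°, α=285°
  direction (0.2588, -0.9659); cell (5,4); t to first gridline: x 2.3955, y 0.8179 (then +3.8637 / +1.0353)
    (5,3) via y @ 0.8179
    (5,2) via y @ 1.8531
    (6,2) via x @ 2.3955
    (6,1) via y @ 2.8884  # hit
  → r_2 = 2.8884
beam 3: φ=45°, α=15°
  direction (0.9659, 0.2588); cell (5,4); t to first gridline: x 0.6419, y 0.8114 (then +1.0353 / +3.8637)
    (6,4) via x @ 0.6419
    (6,5) via y @ 0.8114
    (7,5) via x @ 1.6771  # hit
  → r_3 = 1.6771
beam 4: φ=135°, α=105°
  direction (-0.2588, 0.9659); cell (5,4); t to first gridline: x 1.4682, y 0.2174 (then +3.8637 / +1.0353)
    (5,5) via y @ 0.2174
    (5,6) via y @ 1.2527
    (4,6) via x @ 1.4682
    (4,7) via y @ 2.2880  # hit
  → r_4 = 2.2880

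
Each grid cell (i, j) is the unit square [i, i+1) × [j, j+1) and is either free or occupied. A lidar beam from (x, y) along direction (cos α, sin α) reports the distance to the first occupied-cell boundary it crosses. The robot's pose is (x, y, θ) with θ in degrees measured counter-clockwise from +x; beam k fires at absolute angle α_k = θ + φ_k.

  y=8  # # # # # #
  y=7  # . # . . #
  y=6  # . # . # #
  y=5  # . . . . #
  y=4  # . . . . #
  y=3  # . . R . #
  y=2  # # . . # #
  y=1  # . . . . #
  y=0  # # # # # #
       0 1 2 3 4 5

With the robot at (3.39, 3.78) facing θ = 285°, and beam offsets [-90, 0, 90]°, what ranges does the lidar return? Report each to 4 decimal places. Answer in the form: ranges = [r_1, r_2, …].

beam 1: φ=-90°, α=195°
  dir = (cos 195°, sin 195°) = (-0.9659, -0.2588); from cell (3,3)
  next x-line at t=0.4038, next y-line at t=3.0137; Δt_x=1.0353, Δt_y=3.8637
    x: enter (2,3) at t=0.4038
    x: enter (1,3) at t=1.4390
    x: enter (0,3) at t=2.4743 ← occupied
  → r_1 = 2.4743
beam 2: φ=0°, α=285°
  dir = (cos 285°, sin 285°) = (0.2588, -0.9659); from cell (3,3)
  next x-line at t=2.3569, next y-line at t=0.8075; Δt_x=3.8637, Δt_y=1.0353
    y: enter (3,2) at t=0.8075
    y: enter (3,1) at t=1.8428
    x: enter (4,1) at t=2.3569
    y: enter (4,0) at t=2.8781 ← occupied
  → r_2 = 2.8781
beam 3: φ=90°, α=15°
  dir = (cos 15°, sin 15°) = (0.9659, 0.2588); from cell (3,3)
  next x-line at t=0.6315, next y-line at t=0.8500; Δt_x=1.0353, Δt_y=3.8637
    x: enter (4,3) at t=0.6315
    y: enter (4,4) at t=0.8500
    x: enter (5,4) at t=1.6668 ← occupied
  → r_3 = 1.6668

ranges = [2.4743, 2.8781, 1.6668]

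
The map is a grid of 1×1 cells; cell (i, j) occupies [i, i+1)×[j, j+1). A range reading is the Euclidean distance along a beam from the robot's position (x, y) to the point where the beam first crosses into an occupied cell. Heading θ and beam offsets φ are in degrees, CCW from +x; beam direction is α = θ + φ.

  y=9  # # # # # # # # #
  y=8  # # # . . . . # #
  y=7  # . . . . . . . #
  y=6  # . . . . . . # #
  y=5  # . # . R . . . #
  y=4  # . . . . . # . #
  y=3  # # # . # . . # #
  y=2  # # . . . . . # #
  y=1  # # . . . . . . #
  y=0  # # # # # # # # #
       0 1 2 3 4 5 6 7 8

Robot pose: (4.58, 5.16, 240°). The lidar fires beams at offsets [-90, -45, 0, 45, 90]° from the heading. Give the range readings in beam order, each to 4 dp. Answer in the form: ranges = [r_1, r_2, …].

ranges = [4.1338, 3.7063, 4.8036, 1.2009, 1.6397]

beam 1: φ=-90°, α=150°
  dir = (cos 150°, sin 150°) = (-0.8660, 0.5000); from cell (4,5)
  next x-line at t=0.6697, next y-line at t=1.6800; Δt_x=1.1547, Δt_y=2.0000
    x: enter (3,5) at t=0.6697
    y: enter (3,6) at t=1.6800
    x: enter (2,6) at t=1.8244
    x: enter (1,6) at t=2.9791
    y: enter (1,7) at t=3.6800
    x: enter (0,7) at t=4.1338 ← occupied
  → r_1 = 4.1338
beam 2: φ=-45°, α=195°
  dir = (cos 195°, sin 195°) = (-0.9659, -0.2588); from cell (4,5)
  next x-line at t=0.6005, next y-line at t=0.6182; Δt_x=1.0353, Δt_y=3.8637
    x: enter (3,5) at t=0.6005
    y: enter (3,4) at t=0.6182
    x: enter (2,4) at t=1.6357
    x: enter (1,4) at t=2.6710
    x: enter (0,4) at t=3.7063 ← occupied
  → r_2 = 3.7063
beam 3: φ=0°, α=240°
  dir = (cos 240°, sin 240°) = (-0.5000, -0.8660); from cell (4,5)
  next x-line at t=1.1600, next y-line at t=0.1848; Δt_x=2.0000, Δt_y=1.1547
    y: enter (4,4) at t=0.1848
    x: enter (3,4) at t=1.1600
    y: enter (3,3) at t=1.3395
    y: enter (3,2) at t=2.4942
    x: enter (2,2) at t=3.1600
    y: enter (2,1) at t=3.6489
    y: enter (2,0) at t=4.8036 ← occupied
  → r_3 = 4.8036
beam 4: φ=45°, α=285°
  dir = (cos 285°, sin 285°) = (0.2588, -0.9659); from cell (4,5)
  next x-line at t=1.6228, next y-line at t=0.1656; Δt_x=3.8637, Δt_y=1.0353
    y: enter (4,4) at t=0.1656
    y: enter (4,3) at t=1.2009 ← occupied
  → r_4 = 1.2009
beam 5: φ=90°, α=330°
  dir = (cos 330°, sin 330°) = (0.8660, -0.5000); from cell (4,5)
  next x-line at t=0.4850, next y-line at t=0.3200; Δt_x=1.1547, Δt_y=2.0000
    y: enter (4,4) at t=0.3200
    x: enter (5,4) at t=0.4850
    x: enter (6,4) at t=1.6397 ← occupied
  → r_5 = 1.6397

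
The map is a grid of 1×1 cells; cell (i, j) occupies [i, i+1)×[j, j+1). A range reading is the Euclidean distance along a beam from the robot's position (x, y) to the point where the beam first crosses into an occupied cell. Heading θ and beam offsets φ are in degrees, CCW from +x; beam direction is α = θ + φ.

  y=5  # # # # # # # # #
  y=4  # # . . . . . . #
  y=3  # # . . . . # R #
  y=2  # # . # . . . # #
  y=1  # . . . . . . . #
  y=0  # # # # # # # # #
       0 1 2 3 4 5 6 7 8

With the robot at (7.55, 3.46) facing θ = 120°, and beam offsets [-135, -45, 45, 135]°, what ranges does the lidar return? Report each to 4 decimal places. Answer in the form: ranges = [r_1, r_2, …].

beam 1: φ=-135°, α=345°
  cosα=0.9659 sinα=-0.2588 | (7,3) | tMaxX 0.4659 tMaxY 1.7773 | tΔX 1.0353 tΔY 3.8637
    t=0.4659 [x] (8,3) — stop
  → r_1 = 0.4659
beam 2: φ=-45°, α=75°
  cosα=0.2588 sinα=0.9659 | (7,3) | tMaxX 1.7387 tMaxY 0.5590 | tΔX 3.8637 tΔY 1.0353
    t=0.5590 [y] (7,4)
    t=1.5943 [y] (7,5) — stop
  → r_2 = 1.5943
beam 3: φ=45°, α=165°
  cosα=-0.9659 sinα=0.2588 | (7,3) | tMaxX 0.5694 tMaxY 2.0864 | tΔX 1.0353 tΔY 3.8637
    t=0.5694 [x] (6,3) — stop
  → r_3 = 0.5694
beam 4: φ=135°, α=255°
  cosα=-0.2588 sinα=-0.9659 | (7,3) | tMaxX 2.1250 tMaxY 0.4762 | tΔX 3.8637 tΔY 1.0353
    t=0.4762 [y] (7,2) — stop
  → r_4 = 0.4762

ranges = [0.4659, 1.5943, 0.5694, 0.4762]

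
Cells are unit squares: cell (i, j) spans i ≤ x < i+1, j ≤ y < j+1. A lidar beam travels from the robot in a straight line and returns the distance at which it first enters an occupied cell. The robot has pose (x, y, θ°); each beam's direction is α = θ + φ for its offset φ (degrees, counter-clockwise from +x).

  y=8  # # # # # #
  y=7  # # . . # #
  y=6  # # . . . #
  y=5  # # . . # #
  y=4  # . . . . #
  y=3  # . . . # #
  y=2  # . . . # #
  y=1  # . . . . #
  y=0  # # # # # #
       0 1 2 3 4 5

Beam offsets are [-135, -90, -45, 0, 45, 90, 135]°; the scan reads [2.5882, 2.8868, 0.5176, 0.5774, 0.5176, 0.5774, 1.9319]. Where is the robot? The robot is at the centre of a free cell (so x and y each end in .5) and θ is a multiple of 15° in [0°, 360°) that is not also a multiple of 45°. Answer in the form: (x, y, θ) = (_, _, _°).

(x, y, θ) = (1.5, 4.5, 120°)

The pose lattice has 21·16 = 336 candidates. Test each by forward raycasting.
  (4.5, 1.5, 240°): beam 1 = 0.5176 ≠ 2.5882 ✗
  (3.5, 1.5, 120°): beam 1 = 1.5529 ≠ 2.5882 ✗
  (1.5, 1.5, 285°): beam 1 = 0.5774 ≠ 2.5882 ✗
  (2.5, 6.5, 60°): beam 1 = 5.6940 ≠ 2.5882 ✗
  (3.5, 4.5, 210°): beam 2 = 3.0000 ≠ 2.8868 ✗
  …
  (1.5, 4.5, 120°): r_1=2.5882, r_2=2.8868, r_3=0.5176, r_4=0.5774, r_5=0.5176, r_6=0.5774, r_7=1.9319 — all match ✓
Only this pose fits every beam.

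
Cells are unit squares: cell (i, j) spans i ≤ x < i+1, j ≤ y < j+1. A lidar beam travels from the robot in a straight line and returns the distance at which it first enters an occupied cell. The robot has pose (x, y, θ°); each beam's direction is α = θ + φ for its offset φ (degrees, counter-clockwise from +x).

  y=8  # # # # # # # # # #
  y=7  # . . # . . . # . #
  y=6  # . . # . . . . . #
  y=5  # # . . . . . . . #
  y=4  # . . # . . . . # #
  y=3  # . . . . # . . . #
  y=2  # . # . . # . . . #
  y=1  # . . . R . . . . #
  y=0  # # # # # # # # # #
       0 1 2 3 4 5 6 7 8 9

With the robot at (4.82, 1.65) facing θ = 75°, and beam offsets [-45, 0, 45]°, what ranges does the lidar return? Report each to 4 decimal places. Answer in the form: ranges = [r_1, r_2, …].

beam 1: φ=-45°, α=30°
  d=(0.8660,0.5000)  start (4,1)  tX=0.2078 tY=0.7000  stride 1/|dx|=1.1547 1/|dy|=2.0000
    cross x-line → (5,1), t=0.2078
    cross y-line → (5,2), t=0.7000 (wall)
  → r_1 = 0.7000
beam 2: φ=0°, α=75°
  d=(0.2588,0.9659)  start (4,1)  tX=0.6955 tY=0.3623  stride 1/|dx|=3.8637 1/|dy|=1.0353
    cross y-line → (4,2), t=0.3623
    cross x-line → (5,2), t=0.6955 (wall)
  → r_2 = 0.6955
beam 3: φ=45°, α=120°
  d=(-0.5000,0.8660)  start (4,1)  tX=1.6400 tY=0.4041  stride 1/|dx|=2.0000 1/|dy|=1.1547
    cross y-line → (4,2), t=0.4041
    cross y-line → (4,3), t=1.5588
    cross x-line → (3,3), t=1.6400
    cross y-line → (3,4), t=2.7135 (wall)
  → r_3 = 2.7135

ranges = [0.7000, 0.6955, 2.7135]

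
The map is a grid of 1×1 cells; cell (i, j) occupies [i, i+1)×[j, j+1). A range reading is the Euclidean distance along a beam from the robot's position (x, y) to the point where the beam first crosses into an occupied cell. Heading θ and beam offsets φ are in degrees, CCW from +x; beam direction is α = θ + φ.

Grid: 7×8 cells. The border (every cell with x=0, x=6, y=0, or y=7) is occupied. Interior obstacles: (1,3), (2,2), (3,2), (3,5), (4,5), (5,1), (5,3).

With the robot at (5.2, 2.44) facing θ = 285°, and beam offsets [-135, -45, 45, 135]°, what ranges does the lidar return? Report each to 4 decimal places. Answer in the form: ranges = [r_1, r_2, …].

ranges = [4.8497, 1.6628, 0.8800, 0.6466]

beam 1: φ=-135°, α=150°
  d=(-0.8660,0.5000)  start (5,2)  tX=0.2309 tY=1.1200  stride 1/|dx|=1.1547 1/|dy|=2.0000
    cross x-line → (4,2), t=0.2309
    cross y-line → (4,3), t=1.1200
    cross x-line → (3,3), t=1.3856
    cross x-line → (2,3), t=2.5403
    cross y-line → (2,4), t=3.1200
    cross x-line → (1,4), t=3.6950
    cross x-line → (0,4), t=4.8497 (wall)
  → r_1 = 4.8497
beam 2: φ=-45°, α=240°
  d=(-0.5000,-0.8660)  start (5,2)  tX=0.4000 tY=0.5081  stride 1/|dx|=2.0000 1/|dy|=1.1547
    cross x-line → (4,2), t=0.4000
    cross y-line → (4,1), t=0.5081
    cross y-line → (4,0), t=1.6628 (wall)
  → r_2 = 1.6628
beam 3: φ=45°, α=330°
  d=(0.8660,-0.5000)  start (5,2)  tX=0.9238 tY=0.8800  stride 1/|dx|=1.1547 1/|dy|=2.0000
    cross y-line → (5,1), t=0.8800 (wall)
  → r_3 = 0.8800
beam 4: φ=135°, α=60°
  d=(0.5000,0.8660)  start (5,2)  tX=1.6000 tY=0.6466  stride 1/|dx|=2.0000 1/|dy|=1.1547
    cross y-line → (5,3), t=0.6466 (wall)
  → r_4 = 0.6466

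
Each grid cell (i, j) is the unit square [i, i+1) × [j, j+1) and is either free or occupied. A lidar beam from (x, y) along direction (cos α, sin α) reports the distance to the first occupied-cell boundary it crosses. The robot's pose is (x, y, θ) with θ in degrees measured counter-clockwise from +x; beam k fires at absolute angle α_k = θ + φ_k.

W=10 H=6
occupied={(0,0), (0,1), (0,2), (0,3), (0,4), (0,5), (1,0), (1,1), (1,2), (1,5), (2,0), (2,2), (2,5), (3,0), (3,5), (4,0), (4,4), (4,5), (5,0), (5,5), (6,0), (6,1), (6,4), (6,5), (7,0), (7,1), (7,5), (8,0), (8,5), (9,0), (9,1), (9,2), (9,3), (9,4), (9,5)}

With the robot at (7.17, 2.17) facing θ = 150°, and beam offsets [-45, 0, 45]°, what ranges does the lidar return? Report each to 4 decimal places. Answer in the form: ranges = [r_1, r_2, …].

beam 1: φ=-45°, α=105°
  d=(-0.2588,0.9659)  start (7,2)  tX=0.6568 tY=0.8593  stride 1/|dx|=3.8637 1/|dy|=1.0353
    cross x-line → (6,2), t=0.6568
    cross y-line → (6,3), t=0.8593
    cross y-line → (6,4), t=1.8946 (wall)
  → r_1 = 1.8946
beam 2: φ=0°, α=150°
  d=(-0.8660,0.5000)  start (7,2)  tX=0.1963 tY=1.6600  stride 1/|dx|=1.1547 1/|dy|=2.0000
    cross x-line → (6,2), t=0.1963
    cross x-line → (5,2), t=1.3510
    cross y-line → (5,3), t=1.6600
    cross x-line → (4,3), t=2.5057
    cross y-line → (4,4), t=3.6600 (wall)
  → r_2 = 3.6600
beam 3: φ=45°, α=195°
  d=(-0.9659,-0.2588)  start (7,2)  tX=0.1760 tY=0.6568  stride 1/|dx|=1.0353 1/|dy|=3.8637
    cross x-line → (6,2), t=0.1760
    cross y-line → (6,1), t=0.6568 (wall)
  → r_3 = 0.6568

ranges = [1.8946, 3.6600, 0.6568]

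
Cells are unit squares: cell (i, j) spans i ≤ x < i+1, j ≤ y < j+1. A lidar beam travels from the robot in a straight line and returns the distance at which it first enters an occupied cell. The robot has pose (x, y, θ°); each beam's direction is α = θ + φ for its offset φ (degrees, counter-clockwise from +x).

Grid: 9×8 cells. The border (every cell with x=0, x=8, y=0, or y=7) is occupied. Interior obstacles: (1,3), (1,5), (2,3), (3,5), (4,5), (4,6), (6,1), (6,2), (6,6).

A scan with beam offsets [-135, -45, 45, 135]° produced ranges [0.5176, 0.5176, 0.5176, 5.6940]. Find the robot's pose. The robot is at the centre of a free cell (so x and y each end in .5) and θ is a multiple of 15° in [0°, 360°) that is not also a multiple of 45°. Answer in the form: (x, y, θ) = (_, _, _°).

Enumerate (i+0.5, j+0.5, θ) over the 33 free cells and 16 admissible headings. For each, cast all 4 beams and compare to the given ranges.
  (5.5, 5.5, 330°): beam 2 = 2.5882 ≠ 0.5176 ✗
  (1.5, 6.5, 330°): beam 3 = 1.9319 ≠ 0.5176 ✗
  (5.5, 4.5, 60°): beam 1 = 1.9319 ≠ 0.5176 ✗
  (1.5, 1.5, 210°): beam 1 = 1.5529 ≠ 0.5176 ✗
  …
  (5.5, 6.5, 120°): r_1=0.5176, r_2=0.5176, r_3=0.5176, r_4=5.6940 — all match ✓
Only this pose fits every beam.

(x, y, θ) = (5.5, 6.5, 120°)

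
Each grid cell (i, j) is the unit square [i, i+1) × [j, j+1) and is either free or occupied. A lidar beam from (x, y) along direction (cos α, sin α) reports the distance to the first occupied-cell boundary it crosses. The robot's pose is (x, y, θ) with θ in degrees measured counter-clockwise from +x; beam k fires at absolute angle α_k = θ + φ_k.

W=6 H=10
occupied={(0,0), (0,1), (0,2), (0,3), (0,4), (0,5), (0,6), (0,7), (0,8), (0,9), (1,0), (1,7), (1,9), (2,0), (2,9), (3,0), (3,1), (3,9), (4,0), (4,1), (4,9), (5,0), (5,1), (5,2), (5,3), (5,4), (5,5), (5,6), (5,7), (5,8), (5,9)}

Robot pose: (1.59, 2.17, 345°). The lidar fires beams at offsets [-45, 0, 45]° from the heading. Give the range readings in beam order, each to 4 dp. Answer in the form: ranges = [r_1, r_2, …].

ranges = [1.3510, 1.4597, 3.9375]

beam 1: φ=-45°, α=300°
  cosα=0.5000 sinα=-0.8660 | (1,2) | tMaxX 0.8200 tMaxY 0.1963 | tΔX 2.0000 tΔY 1.1547
    t=0.1963 [y] (1,1)
    t=0.8200 [x] (2,1)
    t=1.3510 [y] (2,0) — stop
  → r_1 = 1.3510
beam 2: φ=0°, α=345°
  cosα=0.9659 sinα=-0.2588 | (1,2) | tMaxX 0.4245 tMaxY 0.6568 | tΔX 1.0353 tΔY 3.8637
    t=0.4245 [x] (2,2)
    t=0.6568 [y] (2,1)
    t=1.4597 [x] (3,1) — stop
  → r_2 = 1.4597
beam 3: φ=45°, α=30°
  cosα=0.8660 sinα=0.5000 | (1,2) | tMaxX 0.4734 tMaxY 1.6600 | tΔX 1.1547 tΔY 2.0000
    t=0.4734 [x] (2,2)
    t=1.6281 [x] (3,2)
    t=1.6600 [y] (3,3)
    t=2.7828 [x] (4,3)
    t=3.6600 [y] (4,4)
    t=3.9375 [x] (5,4) — stop
  → r_3 = 3.9375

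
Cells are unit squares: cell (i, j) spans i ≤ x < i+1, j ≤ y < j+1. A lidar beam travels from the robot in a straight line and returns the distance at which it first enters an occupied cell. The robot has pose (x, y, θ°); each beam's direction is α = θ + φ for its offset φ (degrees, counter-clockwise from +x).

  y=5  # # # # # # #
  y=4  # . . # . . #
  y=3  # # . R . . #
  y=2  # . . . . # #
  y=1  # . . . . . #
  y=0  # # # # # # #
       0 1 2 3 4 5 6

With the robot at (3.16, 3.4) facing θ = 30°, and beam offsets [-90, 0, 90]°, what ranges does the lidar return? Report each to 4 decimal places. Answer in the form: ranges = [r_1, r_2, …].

ranges = [2.7713, 3.2000, 1.8475]

beam 1: φ=-90°, α=300°
  direction (0.5000, -0.8660); cell (3,3); t to first gridline: x 1.6800, y 0.4619 (then +2.0000 / +1.1547)
    (3,2) via y @ 0.4619
    (3,1) via y @ 1.6166
    (4,1) via x @ 1.6800
    (4,0) via y @ 2.7713  # hit
  → r_1 = 2.7713
beam 2: φ=0°, α=30°
  direction (0.8660, 0.5000); cell (3,3); t to first gridline: x 0.9699, y 1.2000 (then +1.1547 / +2.0000)
    (4,3) via x @ 0.9699
    (4,4) via y @ 1.2000
    (5,4) via x @ 2.1246
    (5,5) via y @ 3.2000  # hit
  → r_2 = 3.2000
beam 3: φ=90°, α=120°
  direction (-0.5000, 0.8660); cell (3,3); t to first gridline: x 0.3200, y 0.6928 (then +2.0000 / +1.1547)
    (2,3) via x @ 0.3200
    (2,4) via y @ 0.6928
    (2,5) via y @ 1.8475  # hit
  → r_3 = 1.8475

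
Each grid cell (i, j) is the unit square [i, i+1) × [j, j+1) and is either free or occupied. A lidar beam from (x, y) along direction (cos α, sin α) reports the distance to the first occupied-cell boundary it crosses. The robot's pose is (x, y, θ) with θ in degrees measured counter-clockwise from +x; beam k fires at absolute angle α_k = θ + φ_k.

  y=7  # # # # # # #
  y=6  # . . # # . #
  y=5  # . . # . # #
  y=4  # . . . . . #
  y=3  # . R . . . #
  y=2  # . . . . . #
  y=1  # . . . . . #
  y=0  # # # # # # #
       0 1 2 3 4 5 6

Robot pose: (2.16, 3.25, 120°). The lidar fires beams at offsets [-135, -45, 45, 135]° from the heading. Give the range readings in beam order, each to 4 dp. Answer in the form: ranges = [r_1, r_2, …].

beam 1: φ=-135°, α=345°
  direction (0.9659, -0.2588); cell (2,3); t to first gridline: x 0.8696, y 0.9659 (then +1.0353 / +3.8637)
    (3,3) via x @ 0.8696
    (3,2) via y @ 0.9659
    (4,2) via x @ 1.9049
    (5,2) via x @ 2.9402
    (6,2) via x @ 3.9755  # hit
  → r_1 = 3.9755
beam 2: φ=-45°, α=75°
  direction (0.2588, 0.9659); cell (2,3); t to first gridline: x 3.2455, y 0.7765 (then +3.8637 / +1.0353)
    (2,4) via y @ 0.7765
    (2,5) via y @ 1.8117
    (2,6) via y @ 2.8470
    (3,6) via x @ 3.2455  # hit
  → r_2 = 3.2455
beam 3: φ=45°, α=165°
  direction (-0.9659, 0.2588); cell (2,3); t to first gridline: x 0.1656, y 2.8978 (then +1.0353 / +3.8637)
    (1,3) via x @ 0.1656
    (0,3) via x @ 1.2009  # hit
  → r_3 = 1.2009
beam 4: φ=135°, α=255°
  direction (-0.2588, -0.9659); cell (2,3); t to first gridline: x 0.6182, y 0.2588 (then +3.8637 / +1.0353)
    (2,2) via y @ 0.2588
    (1,2) via x @ 0.6182
    (1,1) via y @ 1.2941
    (1,0) via y @ 2.3294  # hit
  → r_4 = 2.3294

ranges = [3.9755, 3.2455, 1.2009, 2.3294]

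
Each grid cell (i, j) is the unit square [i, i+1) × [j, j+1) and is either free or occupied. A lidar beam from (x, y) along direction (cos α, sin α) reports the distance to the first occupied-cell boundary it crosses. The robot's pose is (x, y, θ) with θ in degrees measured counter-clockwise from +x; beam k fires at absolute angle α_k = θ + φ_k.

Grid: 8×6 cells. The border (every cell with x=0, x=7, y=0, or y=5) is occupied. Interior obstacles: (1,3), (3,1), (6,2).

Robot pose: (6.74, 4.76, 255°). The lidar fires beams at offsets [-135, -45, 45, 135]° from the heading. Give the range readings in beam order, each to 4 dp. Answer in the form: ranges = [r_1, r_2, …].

beam 1: φ=-135°, α=120°
  direction (-0.5000, 0.8660); cell (6,4); t to first gridline: x 1.4800, y 0.2771 (then +2.0000 / +1.1547)
    (6,5) via y @ 0.2771  # hit
  → r_1 = 0.2771
beam 2: φ=-45°, α=210°
  direction (-0.8660, -0.5000); cell (6,4); t to first gridline: x 0.8545, y 1.5200 (then +1.1547 / +2.0000)
    (5,4) via x @ 0.8545
    (5,3) via y @ 1.5200
    (4,3) via x @ 2.0092
    (3,3) via x @ 3.1639
    (3,2) via y @ 3.5200
    (2,2) via x @ 4.3186
    (1,2) via x @ 5.4733
    (1,1) via y @ 5.5200
    (0,1) via x @ 6.6280  # hit
  → r_2 = 6.6280
beam 3: φ=45°, α=300°
  direction (0.5000, -0.8660); cell (6,4); t to first gridline: x 0.5200, y 0.8776 (then +2.0000 / +1.1547)
    (7,4) via x @ 0.5200  # hit
  → r_3 = 0.5200
beam 4: φ=135°, α=30°
  direction (0.8660, 0.5000); cell (6,4); t to first gridline: x 0.3002, y 0.4800 (then +1.1547 / +2.0000)
    (7,4) via x @ 0.3002  # hit
  → r_4 = 0.3002

ranges = [0.2771, 6.6280, 0.5200, 0.3002]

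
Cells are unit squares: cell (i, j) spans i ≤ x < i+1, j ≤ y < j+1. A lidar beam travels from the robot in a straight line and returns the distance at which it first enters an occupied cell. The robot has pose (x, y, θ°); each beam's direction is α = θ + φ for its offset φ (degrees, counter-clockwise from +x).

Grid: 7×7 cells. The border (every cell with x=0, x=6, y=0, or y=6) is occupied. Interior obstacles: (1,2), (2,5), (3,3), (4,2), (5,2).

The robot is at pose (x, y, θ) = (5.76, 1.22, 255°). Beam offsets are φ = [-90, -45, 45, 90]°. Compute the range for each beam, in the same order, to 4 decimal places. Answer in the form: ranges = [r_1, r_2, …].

beam 1: φ=-90°, α=165°
  dir = (cos 165°, sin 165°) = (-0.9659, 0.2588); from cell (5,1)
  next x-line at t=0.7868, next y-line at t=3.0137; Δt_x=1.0353, Δt_y=3.8637
    x: enter (4,1) at t=0.7868
    x: enter (3,1) at t=1.8221
    x: enter (2,1) at t=2.8574
    y: enter (2,2) at t=3.0137
    x: enter (1,2) at t=3.8926 ← occupied
  → r_1 = 3.8926
beam 2: φ=-45°, α=210°
  dir = (cos 210°, sin 210°) = (-0.8660, -0.5000); from cell (5,1)
  next x-line at t=0.8776, next y-line at t=0.4400; Δt_x=1.1547, Δt_y=2.0000
    y: enter (5,0) at t=0.4400 ← occupied
  → r_2 = 0.4400
beam 3: φ=45°, α=300°
  dir = (cos 300°, sin 300°) = (0.5000, -0.8660); from cell (5,1)
  next x-line at t=0.4800, next y-line at t=0.2540; Δt_x=2.0000, Δt_y=1.1547
    y: enter (5,0) at t=0.2540 ← occupied
  → r_3 = 0.2540
beam 4: φ=90°, α=345°
  dir = (cos 345°, sin 345°) = (0.9659, -0.2588); from cell (5,1)
  next x-line at t=0.2485, next y-line at t=0.8500; Δt_x=1.0353, Δt_y=3.8637
    x: enter (6,1) at t=0.2485 ← occupied
  → r_4 = 0.2485

ranges = [3.8926, 0.4400, 0.2540, 0.2485]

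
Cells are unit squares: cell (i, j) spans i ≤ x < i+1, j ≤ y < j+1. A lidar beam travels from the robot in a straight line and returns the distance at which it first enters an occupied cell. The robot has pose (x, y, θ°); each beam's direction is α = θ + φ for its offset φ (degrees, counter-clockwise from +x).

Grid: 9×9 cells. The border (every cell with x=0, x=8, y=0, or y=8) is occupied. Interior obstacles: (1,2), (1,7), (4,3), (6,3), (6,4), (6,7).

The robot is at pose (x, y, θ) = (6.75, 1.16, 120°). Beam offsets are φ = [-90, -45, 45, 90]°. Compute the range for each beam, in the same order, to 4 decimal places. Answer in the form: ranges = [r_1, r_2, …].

ranges = [1.4434, 4.8296, 4.9176, 0.3200]

beam 1: φ=-90°, α=30°
  dir = (cos 30°, sin 30°) = (0.8660, 0.5000); from cell (6,1)
  next x-line at t=0.2887, next y-line at t=1.6800; Δt_x=1.1547, Δt_y=2.0000
    x: enter (7,1) at t=0.2887
    x: enter (8,1) at t=1.4434 ← occupied
  → r_1 = 1.4434
beam 2: φ=-45°, α=75°
  dir = (cos 75°, sin 75°) = (0.2588, 0.9659); from cell (6,1)
  next x-line at t=0.9659, next y-line at t=0.8696; Δt_x=3.8637, Δt_y=1.0353
    y: enter (6,2) at t=0.8696
    x: enter (7,2) at t=0.9659
    y: enter (7,3) at t=1.9049
    y: enter (7,4) at t=2.9402
    y: enter (7,5) at t=3.9755
    x: enter (8,5) at t=4.8296 ← occupied
  → r_2 = 4.8296
beam 3: φ=45°, α=165°
  dir = (cos 165°, sin 165°) = (-0.9659, 0.2588); from cell (6,1)
  next x-line at t=0.7765, next y-line at t=3.2455; Δt_x=1.0353, Δt_y=3.8637
    x: enter (5,1) at t=0.7765
    x: enter (4,1) at t=1.8117
    x: enter (3,1) at t=2.8470
    y: enter (3,2) at t=3.2455
    x: enter (2,2) at t=3.8823
    x: enter (1,2) at t=4.9176 ← occupied
  → r_3 = 4.9176
beam 4: φ=90°, α=210°
  dir = (cos 210°, sin 210°) = (-0.8660, -0.5000); from cell (6,1)
  next x-line at t=0.8660, next y-line at t=0.3200; Δt_x=1.1547, Δt_y=2.0000
    y: enter (6,0) at t=0.3200 ← occupied
  → r_4 = 0.3200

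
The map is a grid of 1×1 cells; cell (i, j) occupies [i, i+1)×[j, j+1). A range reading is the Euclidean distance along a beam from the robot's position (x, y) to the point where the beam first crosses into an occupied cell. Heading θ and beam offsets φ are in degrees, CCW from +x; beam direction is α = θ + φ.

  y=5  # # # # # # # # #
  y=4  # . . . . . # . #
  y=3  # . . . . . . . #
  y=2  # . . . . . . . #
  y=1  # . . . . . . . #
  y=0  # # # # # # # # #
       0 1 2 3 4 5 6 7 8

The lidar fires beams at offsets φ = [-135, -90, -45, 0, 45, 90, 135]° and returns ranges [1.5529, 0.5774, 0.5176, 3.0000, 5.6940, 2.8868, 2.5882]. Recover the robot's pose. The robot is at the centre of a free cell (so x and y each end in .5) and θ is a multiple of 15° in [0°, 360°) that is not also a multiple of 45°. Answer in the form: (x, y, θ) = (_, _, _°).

Candidates: 27 free-cell centres × 16 headings = 432 poses. Raycast each; keep the one whose scan matches to 4 dp.
  (6.5, 3.5, 285°): beam 1 = 3.0000 ≠ 1.5529 ✗
  (4.5, 2.5, 195°): beam 1 = 2.8868 ≠ 1.5529 ✗
  (1.5, 4.5, 165°): beam 1 = 1.0000 ≠ 1.5529 ✗
  (7.5, 2.5, 30°): beam 2 = 1.0000 ≠ 0.5774 ✗
  …
  (6.5, 3.5, 150°): r_1=1.5529, r_2=0.5774, r_3=0.5176, r_4=3.0000, r_5=5.6940, r_6=2.8868, r_7=2.5882 — all match ✓
No second candidate reproduces the full scan.

(x, y, θ) = (6.5, 3.5, 150°)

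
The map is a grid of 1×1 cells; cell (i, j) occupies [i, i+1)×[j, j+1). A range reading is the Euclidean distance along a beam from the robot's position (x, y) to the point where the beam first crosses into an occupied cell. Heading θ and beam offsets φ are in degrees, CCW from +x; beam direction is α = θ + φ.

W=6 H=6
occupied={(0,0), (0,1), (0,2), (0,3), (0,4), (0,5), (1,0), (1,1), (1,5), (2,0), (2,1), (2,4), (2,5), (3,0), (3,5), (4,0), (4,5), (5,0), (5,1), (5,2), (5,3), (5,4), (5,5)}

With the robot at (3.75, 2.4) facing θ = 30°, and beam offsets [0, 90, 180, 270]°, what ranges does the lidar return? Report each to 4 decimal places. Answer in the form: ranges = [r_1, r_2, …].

ranges = [1.4434, 1.8475, 0.8660, 1.6166]

beam 1: φ=0°, α=30°
  dir = (cos 30°, sin 30°) = (0.8660, 0.5000); from cell (3,2)
  next x-line at t=0.2887, next y-line at t=1.2000; Δt_x=1.1547, Δt_y=2.0000
    x: enter (4,2) at t=0.2887
    y: enter (4,3) at t=1.2000
    x: enter (5,3) at t=1.4434 ← occupied
  → r_1 = 1.4434
beam 2: φ=90°, α=120°
  dir = (cos 120°, sin 120°) = (-0.5000, 0.8660); from cell (3,2)
  next x-line at t=1.5000, next y-line at t=0.6928; Δt_x=2.0000, Δt_y=1.1547
    y: enter (3,3) at t=0.6928
    x: enter (2,3) at t=1.5000
    y: enter (2,4) at t=1.8475 ← occupied
  → r_2 = 1.8475
beam 3: φ=180°, α=210°
  dir = (cos 210°, sin 210°) = (-0.8660, -0.5000); from cell (3,2)
  next x-line at t=0.8660, next y-line at t=0.8000; Δt_x=1.1547, Δt_y=2.0000
    y: enter (3,1) at t=0.8000
    x: enter (2,1) at t=0.8660 ← occupied
  → r_3 = 0.8660
beam 4: φ=270°, α=300°
  dir = (cos 300°, sin 300°) = (0.5000, -0.8660); from cell (3,2)
  next x-line at t=0.5000, next y-line at t=0.4619; Δt_x=2.0000, Δt_y=1.1547
    y: enter (3,1) at t=0.4619
    x: enter (4,1) at t=0.5000
    y: enter (4,0) at t=1.6166 ← occupied
  → r_4 = 1.6166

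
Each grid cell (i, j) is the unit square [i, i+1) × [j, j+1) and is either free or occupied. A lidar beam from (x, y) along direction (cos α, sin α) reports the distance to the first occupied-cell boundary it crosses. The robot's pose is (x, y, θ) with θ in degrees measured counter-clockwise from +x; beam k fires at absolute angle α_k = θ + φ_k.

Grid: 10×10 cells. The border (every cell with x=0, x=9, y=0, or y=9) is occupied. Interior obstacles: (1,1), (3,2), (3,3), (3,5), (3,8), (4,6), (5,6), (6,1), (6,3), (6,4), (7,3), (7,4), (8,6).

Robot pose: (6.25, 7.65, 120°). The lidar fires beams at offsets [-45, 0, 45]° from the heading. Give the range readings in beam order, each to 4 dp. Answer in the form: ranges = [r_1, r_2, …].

ranges = [1.3976, 1.5588, 2.3294]

beam 1: φ=-45°, α=75°
  dir = (cos 75°, sin 75°) = (0.2588, 0.9659); from cell (6,7)
  next x-line at t=2.8978, next y-line at t=0.3623; Δt_x=3.8637, Δt_y=1.0353
    y: enter (6,8) at t=0.3623
    y: enter (6,9) at t=1.3976 ← occupied
  → r_1 = 1.3976
beam 2: φ=0°, α=120°
  dir = (cos 120°, sin 120°) = (-0.5000, 0.8660); from cell (6,7)
  next x-line at t=0.5000, next y-line at t=0.4041; Δt_x=2.0000, Δt_y=1.1547
    y: enter (6,8) at t=0.4041
    x: enter (5,8) at t=0.5000
    y: enter (5,9) at t=1.5588 ← occupied
  → r_2 = 1.5588
beam 3: φ=45°, α=165°
  dir = (cos 165°, sin 165°) = (-0.9659, 0.2588); from cell (6,7)
  next x-line at t=0.2588, next y-line at t=1.3523; Δt_x=1.0353, Δt_y=3.8637
    x: enter (5,7) at t=0.2588
    x: enter (4,7) at t=1.2941
    y: enter (4,8) at t=1.3523
    x: enter (3,8) at t=2.3294 ← occupied
  → r_3 = 2.3294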